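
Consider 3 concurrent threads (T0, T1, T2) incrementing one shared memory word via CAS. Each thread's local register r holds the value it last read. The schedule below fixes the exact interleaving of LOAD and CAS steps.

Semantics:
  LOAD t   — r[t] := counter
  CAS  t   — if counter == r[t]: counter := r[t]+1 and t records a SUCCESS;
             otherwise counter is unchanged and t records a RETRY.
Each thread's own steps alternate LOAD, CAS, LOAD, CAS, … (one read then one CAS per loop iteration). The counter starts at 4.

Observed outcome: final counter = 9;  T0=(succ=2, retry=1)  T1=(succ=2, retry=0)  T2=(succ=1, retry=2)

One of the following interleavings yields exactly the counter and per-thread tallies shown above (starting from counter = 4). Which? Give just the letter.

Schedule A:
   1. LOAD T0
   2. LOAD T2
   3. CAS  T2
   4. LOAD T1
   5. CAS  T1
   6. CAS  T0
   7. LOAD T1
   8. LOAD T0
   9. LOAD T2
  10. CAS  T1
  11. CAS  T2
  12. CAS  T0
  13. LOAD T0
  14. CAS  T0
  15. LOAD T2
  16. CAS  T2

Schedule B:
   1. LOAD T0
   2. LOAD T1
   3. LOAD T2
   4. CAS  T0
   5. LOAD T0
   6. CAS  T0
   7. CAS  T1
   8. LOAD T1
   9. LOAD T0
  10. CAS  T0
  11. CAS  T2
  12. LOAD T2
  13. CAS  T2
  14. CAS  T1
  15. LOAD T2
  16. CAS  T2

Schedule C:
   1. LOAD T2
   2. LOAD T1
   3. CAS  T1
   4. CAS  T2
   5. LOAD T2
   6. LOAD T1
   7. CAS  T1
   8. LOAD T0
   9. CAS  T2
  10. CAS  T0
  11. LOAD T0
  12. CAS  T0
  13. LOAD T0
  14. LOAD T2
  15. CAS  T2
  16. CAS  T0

Simulating candidate C:
T2 LOAD — after: cnt=4, r=4 — load
T1 LOAD — after: cnt=4, r=4 — load
T1 CAS — after: cnt=5, r=4 — ok
T2 CAS — after: cnt=5, r=4 — retry
T2 LOAD — after: cnt=5, r=5 — load
T1 LOAD — after: cnt=5, r=5 — load
T1 CAS — after: cnt=6, r=5 — ok
T0 LOAD — after: cnt=6, r=6 — load
T2 CAS — after: cnt=6, r=5 — retry
T0 CAS — after: cnt=7, r=6 — ok
T0 LOAD — after: cnt=7, r=7 — load
T0 CAS — after: cnt=8, r=7 — ok
T0 LOAD — after: cnt=8, r=8 — load
T2 LOAD — after: cnt=8, r=8 — load
T2 CAS — after: cnt=9, r=8 — ok
T0 CAS — after: cnt=9, r=8 — retry

C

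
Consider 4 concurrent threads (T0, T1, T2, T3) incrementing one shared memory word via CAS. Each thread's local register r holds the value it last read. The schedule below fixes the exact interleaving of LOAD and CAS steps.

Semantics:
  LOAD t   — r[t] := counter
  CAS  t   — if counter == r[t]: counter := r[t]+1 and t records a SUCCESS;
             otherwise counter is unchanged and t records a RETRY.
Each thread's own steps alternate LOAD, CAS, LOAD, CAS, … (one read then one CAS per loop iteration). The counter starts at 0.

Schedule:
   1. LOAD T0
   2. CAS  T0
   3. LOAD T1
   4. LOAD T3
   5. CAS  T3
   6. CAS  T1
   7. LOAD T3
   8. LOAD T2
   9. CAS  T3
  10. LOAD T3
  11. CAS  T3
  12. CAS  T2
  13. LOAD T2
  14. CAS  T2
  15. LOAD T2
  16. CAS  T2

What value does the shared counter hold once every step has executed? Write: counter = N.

[1] T0.load  rd  (counter 0, T0.r 0)
[2] T0.cas  hit  (counter 1, T0.r 0)
[3] T1.load  rd  (counter 1, T1.r 1)
[4] T3.load  rd  (counter 1, T3.r 1)
[5] T3.cas  hit  (counter 2, T3.r 1)
[6] T1.cas  miss  (counter 2, T1.r 1)
[7] T3.load  rd  (counter 2, T3.r 2)
[8] T2.load  rd  (counter 2, T2.r 2)
[9] T3.cas  hit  (counter 3, T3.r 2)
[10] T3.load  rd  (counter 3, T3.r 3)
[11] T3.cas  hit  (counter 4, T3.r 3)
[12] T2.cas  miss  (counter 4, T2.r 2)
[13] T2.load  rd  (counter 4, T2.r 4)
[14] T2.cas  hit  (counter 5, T2.r 4)
[15] T2.load  rd  (counter 5, T2.r 5)
[16] T2.cas  hit  (counter 6, T2.r 5)

counter = 6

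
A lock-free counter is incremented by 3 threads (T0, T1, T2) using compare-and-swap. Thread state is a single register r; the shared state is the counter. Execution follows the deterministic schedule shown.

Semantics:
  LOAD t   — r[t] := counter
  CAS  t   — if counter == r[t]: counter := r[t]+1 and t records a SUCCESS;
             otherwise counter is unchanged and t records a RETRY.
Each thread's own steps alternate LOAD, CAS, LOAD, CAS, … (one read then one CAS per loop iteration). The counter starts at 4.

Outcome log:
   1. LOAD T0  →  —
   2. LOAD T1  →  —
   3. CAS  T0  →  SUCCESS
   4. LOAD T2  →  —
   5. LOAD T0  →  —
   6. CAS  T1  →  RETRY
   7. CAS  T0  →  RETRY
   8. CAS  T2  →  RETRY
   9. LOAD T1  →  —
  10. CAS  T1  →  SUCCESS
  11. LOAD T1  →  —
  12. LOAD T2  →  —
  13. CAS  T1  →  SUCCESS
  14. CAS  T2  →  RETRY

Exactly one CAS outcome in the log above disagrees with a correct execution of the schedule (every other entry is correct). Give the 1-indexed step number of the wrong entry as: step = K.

Re-executing:
1. LOAD T0 → mem=4 r[T0]=4 [LOAD]
2. LOAD T1 → mem=4 r[T1]=4 [LOAD]
3. CAS T0 → mem=5 r[T0]=4 [OK]
4. LOAD T2 → mem=5 r[T2]=5 [LOAD]
5. LOAD T0 → mem=5 r[T0]=5 [LOAD]
6. CAS T1 → mem=5 r[T1]=4 [RETRY]
7. CAS T0 → mem=6 r[T0]=5 [OK]
8. CAS T2 → mem=6 r[T2]=5 [RETRY]
9. LOAD T1 → mem=6 r[T1]=6 [LOAD]
10. CAS T1 → mem=7 r[T1]=6 [OK]
11. LOAD T1 → mem=7 r[T1]=7 [LOAD]
12. LOAD T2 → mem=7 r[T2]=7 [LOAD]
13. CAS T1 → mem=8 r[T1]=7 [OK]
14. CAS T2 → mem=8 r[T2]=7 [RETRY]
Log disagrees first at step 7.

step = 7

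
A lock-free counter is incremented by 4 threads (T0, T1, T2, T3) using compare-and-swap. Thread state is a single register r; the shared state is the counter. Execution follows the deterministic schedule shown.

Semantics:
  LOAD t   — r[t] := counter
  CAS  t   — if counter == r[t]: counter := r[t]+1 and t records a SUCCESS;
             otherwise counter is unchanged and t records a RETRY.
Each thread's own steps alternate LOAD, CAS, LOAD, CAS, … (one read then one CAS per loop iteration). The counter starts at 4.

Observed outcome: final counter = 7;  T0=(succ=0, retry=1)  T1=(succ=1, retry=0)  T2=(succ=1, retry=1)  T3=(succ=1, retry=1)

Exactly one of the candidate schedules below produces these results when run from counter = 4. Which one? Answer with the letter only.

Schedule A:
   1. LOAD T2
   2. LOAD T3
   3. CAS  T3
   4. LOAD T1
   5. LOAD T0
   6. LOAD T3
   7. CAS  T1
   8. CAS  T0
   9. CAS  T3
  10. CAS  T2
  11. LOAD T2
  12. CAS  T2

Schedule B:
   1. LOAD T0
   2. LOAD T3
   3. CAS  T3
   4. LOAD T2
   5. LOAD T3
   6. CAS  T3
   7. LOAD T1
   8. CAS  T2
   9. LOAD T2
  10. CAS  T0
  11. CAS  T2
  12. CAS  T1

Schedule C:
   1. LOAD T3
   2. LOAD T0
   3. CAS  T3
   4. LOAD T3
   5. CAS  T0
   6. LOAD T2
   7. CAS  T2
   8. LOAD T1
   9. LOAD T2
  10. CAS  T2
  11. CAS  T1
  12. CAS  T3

A

Simulating candidate A:
step 1: T2 LOAD ⇒ load; ctr=4 reg=4
step 2: T3 LOAD ⇒ load; ctr=4 reg=4
step 3: T3 CAS ⇒ ok; ctr=5 reg=4
step 4: T1 LOAD ⇒ load; ctr=5 reg=5
step 5: T0 LOAD ⇒ load; ctr=5 reg=5
step 6: T3 LOAD ⇒ load; ctr=5 reg=5
step 7: T1 CAS ⇒ ok; ctr=6 reg=5
step 8: T0 CAS ⇒ retry; ctr=6 reg=5
step 9: T3 CAS ⇒ retry; ctr=6 reg=5
step 10: T2 CAS ⇒ retry; ctr=6 reg=4
step 11: T2 LOAD ⇒ load; ctr=6 reg=6
step 12: T2 CAS ⇒ ok; ctr=7 reg=6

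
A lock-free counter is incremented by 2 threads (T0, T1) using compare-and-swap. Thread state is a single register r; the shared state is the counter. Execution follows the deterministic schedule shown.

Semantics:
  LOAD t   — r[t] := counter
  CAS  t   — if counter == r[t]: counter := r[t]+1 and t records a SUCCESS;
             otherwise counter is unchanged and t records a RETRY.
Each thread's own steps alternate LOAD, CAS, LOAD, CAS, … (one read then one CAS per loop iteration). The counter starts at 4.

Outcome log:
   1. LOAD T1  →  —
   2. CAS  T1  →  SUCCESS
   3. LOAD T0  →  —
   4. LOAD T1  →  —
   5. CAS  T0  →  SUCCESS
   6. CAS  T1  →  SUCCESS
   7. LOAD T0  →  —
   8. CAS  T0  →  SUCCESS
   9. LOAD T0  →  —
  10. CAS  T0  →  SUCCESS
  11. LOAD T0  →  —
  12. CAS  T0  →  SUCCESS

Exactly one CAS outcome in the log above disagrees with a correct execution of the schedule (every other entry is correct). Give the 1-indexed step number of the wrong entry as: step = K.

Reference trace:
   1) LOAD T1:  M=4  r_T1=4
   2) CAS  T1:  M=5  r_T1=4 ✓
   3) LOAD T0:  M=5  r_T0=5
   4) LOAD T1:  M=5  r_T1=5
   5) CAS  T0:  M=6  r_T0=5 ✓
   6) CAS  T1:  M=6  r_T1=5 ✗
   7) LOAD T0:  M=6  r_T0=6
   8) CAS  T0:  M=7  r_T0=6 ✓
   9) LOAD T0:  M=7  r_T0=7
  10) CAS  T0:  M=8  r_T0=7 ✓
  11) LOAD T0:  M=8  r_T0=8
  12) CAS  T0:  M=9  r_T0=8 ✓
Flip is step 6.

step = 6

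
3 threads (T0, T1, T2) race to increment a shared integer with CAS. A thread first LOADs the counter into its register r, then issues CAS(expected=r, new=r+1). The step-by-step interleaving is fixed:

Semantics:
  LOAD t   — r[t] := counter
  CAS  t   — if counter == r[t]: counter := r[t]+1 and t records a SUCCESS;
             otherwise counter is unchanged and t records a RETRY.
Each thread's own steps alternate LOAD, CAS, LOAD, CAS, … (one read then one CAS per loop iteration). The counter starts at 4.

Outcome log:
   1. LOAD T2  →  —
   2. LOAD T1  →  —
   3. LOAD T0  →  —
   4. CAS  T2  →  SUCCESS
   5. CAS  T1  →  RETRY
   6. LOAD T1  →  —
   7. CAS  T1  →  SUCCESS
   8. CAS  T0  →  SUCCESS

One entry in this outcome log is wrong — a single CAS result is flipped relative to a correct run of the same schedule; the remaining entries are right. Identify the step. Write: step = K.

Correct run:
#1 T2 reads 4
#2 T1 reads 4
#3 T0 reads 4
#4 T2 CAS(4→5) writes; counter now 5
#5 T1 CAS(4→5) fails; counter now 5
#6 T1 reads 5
#7 T1 CAS(5→6) writes; counter now 6
#8 T0 CAS(4→5) fails; counter now 6
Flip is step 8.

step = 8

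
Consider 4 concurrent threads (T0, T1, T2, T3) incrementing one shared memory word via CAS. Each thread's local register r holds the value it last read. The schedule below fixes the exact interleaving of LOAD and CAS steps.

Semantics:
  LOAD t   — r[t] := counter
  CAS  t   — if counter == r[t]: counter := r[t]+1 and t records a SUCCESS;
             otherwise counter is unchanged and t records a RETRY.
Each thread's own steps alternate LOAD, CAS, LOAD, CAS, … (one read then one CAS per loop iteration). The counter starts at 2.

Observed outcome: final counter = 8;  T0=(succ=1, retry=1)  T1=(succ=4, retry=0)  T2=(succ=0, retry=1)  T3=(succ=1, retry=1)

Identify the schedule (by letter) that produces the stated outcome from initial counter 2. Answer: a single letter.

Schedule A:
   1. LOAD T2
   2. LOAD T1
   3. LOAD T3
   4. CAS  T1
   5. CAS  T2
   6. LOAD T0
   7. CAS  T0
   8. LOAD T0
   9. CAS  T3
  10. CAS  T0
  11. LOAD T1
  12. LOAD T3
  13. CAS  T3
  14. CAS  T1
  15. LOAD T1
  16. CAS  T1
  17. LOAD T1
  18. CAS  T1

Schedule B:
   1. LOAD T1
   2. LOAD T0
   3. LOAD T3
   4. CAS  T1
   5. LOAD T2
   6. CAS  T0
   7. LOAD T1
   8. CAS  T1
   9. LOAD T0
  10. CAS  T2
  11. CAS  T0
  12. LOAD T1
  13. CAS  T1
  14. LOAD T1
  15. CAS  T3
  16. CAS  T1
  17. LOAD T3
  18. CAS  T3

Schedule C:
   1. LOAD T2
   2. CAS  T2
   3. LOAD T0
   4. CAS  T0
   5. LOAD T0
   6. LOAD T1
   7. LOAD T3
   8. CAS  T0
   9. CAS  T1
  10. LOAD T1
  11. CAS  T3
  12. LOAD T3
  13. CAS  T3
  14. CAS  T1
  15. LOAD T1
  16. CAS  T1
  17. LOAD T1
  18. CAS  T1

B

Simulating candidate B:
   1) LOAD T1:  M=2  r_T1=2
   2) LOAD T0:  M=2  r_T0=2
   3) LOAD T3:  M=2  r_T3=2
   4) CAS  T1:  M=3  r_T1=2 ✓
   5) LOAD T2:  M=3  r_T2=3
   6) CAS  T0:  M=3  r_T0=2 ✗
   7) LOAD T1:  M=3  r_T1=3
   8) CAS  T1:  M=4  r_T1=3 ✓
   9) LOAD T0:  M=4  r_T0=4
  10) CAS  T2:  M=4  r_T2=3 ✗
  11) CAS  T0:  M=5  r_T0=4 ✓
  12) LOAD T1:  M=5  r_T1=5
  13) CAS  T1:  M=6  r_T1=5 ✓
  14) LOAD T1:  M=6  r_T1=6
  15) CAS  T3:  M=6  r_T3=2 ✗
  16) CAS  T1:  M=7  r_T1=6 ✓
  17) LOAD T3:  M=7  r_T3=7
  18) CAS  T3:  M=8  r_T3=7 ✓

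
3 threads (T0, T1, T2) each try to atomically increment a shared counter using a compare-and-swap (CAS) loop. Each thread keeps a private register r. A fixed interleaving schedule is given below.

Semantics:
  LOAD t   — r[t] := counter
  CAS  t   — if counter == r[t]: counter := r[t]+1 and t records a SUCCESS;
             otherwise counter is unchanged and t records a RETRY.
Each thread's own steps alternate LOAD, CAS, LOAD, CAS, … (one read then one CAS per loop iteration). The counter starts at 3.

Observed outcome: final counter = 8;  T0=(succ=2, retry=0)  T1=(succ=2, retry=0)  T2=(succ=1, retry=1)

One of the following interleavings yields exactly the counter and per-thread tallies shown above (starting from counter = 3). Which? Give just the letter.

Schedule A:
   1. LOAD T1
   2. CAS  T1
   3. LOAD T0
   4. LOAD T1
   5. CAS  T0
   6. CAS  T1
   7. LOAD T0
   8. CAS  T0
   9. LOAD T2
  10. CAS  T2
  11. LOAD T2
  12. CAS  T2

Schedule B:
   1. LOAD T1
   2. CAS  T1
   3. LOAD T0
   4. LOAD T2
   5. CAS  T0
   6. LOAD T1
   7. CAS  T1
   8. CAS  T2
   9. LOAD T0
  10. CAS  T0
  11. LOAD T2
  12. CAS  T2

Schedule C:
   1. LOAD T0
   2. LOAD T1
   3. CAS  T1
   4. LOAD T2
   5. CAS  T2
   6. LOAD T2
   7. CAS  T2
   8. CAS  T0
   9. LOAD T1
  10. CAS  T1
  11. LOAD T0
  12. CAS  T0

Simulating candidate B:
step 1: T1 LOAD ⇒ load; ctr=3 reg=3
step 2: T1 CAS ⇒ ok; ctr=4 reg=3
step 3: T0 LOAD ⇒ load; ctr=4 reg=4
step 4: T2 LOAD ⇒ load; ctr=4 reg=4
step 5: T0 CAS ⇒ ok; ctr=5 reg=4
step 6: T1 LOAD ⇒ load; ctr=5 reg=5
step 7: T1 CAS ⇒ ok; ctr=6 reg=5
step 8: T2 CAS ⇒ retry; ctr=6 reg=4
step 9: T0 LOAD ⇒ load; ctr=6 reg=6
step 10: T0 CAS ⇒ ok; ctr=7 reg=6
step 11: T2 LOAD ⇒ load; ctr=7 reg=7
step 12: T2 CAS ⇒ ok; ctr=8 reg=7

B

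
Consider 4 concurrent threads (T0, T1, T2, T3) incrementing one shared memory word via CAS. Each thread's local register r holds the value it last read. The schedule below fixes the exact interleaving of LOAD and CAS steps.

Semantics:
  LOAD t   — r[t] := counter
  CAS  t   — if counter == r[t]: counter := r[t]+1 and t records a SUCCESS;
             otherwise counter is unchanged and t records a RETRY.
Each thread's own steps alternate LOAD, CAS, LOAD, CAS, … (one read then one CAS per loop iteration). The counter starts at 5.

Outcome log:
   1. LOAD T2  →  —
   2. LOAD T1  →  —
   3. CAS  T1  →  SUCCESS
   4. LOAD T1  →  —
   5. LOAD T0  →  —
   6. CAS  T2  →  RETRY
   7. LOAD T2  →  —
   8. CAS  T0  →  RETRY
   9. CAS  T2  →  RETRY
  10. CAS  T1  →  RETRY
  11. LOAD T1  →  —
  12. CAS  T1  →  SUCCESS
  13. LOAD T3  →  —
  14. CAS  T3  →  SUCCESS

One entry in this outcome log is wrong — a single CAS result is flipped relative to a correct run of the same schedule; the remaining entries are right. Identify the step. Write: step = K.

step = 8

Correct run:
T2 LOAD — after: cnt=5, r=5 — load
T1 LOAD — after: cnt=5, r=5 — load
T1 CAS — after: cnt=6, r=5 — ok
T1 LOAD — after: cnt=6, r=6 — load
T0 LOAD — after: cnt=6, r=6 — load
T2 CAS — after: cnt=6, r=5 — retry
T2 LOAD — after: cnt=6, r=6 — load
T0 CAS — after: cnt=7, r=6 — ok
T2 CAS — after: cnt=7, r=6 — retry
T1 CAS — after: cnt=7, r=6 — retry
T1 LOAD — after: cnt=7, r=7 — load
T1 CAS — after: cnt=8, r=7 — ok
T3 LOAD — after: cnt=8, r=8 — load
T3 CAS — after: cnt=9, r=8 — ok
Mismatch at 8.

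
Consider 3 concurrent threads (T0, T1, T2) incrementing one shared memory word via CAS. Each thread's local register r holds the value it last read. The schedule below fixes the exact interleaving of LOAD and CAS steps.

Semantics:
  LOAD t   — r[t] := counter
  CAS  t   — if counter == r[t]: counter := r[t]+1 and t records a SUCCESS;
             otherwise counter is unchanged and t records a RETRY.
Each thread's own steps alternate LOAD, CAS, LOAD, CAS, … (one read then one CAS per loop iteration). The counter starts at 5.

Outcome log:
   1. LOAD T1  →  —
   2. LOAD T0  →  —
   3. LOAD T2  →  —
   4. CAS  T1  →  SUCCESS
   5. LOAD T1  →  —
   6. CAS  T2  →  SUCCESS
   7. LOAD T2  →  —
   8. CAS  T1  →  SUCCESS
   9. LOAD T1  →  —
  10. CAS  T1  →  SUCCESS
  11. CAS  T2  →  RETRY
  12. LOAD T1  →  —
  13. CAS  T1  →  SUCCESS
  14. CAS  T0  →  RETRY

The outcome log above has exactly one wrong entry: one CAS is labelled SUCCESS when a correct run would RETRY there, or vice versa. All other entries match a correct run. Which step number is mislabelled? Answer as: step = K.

Correct run:
1. LOAD T1 → mem=5 r[T1]=5 [LOAD]
2. LOAD T0 → mem=5 r[T0]=5 [LOAD]
3. LOAD T2 → mem=5 r[T2]=5 [LOAD]
4. CAS T1 → mem=6 r[T1]=5 [OK]
5. LOAD T1 → mem=6 r[T1]=6 [LOAD]
6. CAS T2 → mem=6 r[T2]=5 [RETRY]
7. LOAD T2 → mem=6 r[T2]=6 [LOAD]
8. CAS T1 → mem=7 r[T1]=6 [OK]
9. LOAD T1 → mem=7 r[T1]=7 [LOAD]
10. CAS T1 → mem=8 r[T1]=7 [OK]
11. CAS T2 → mem=8 r[T2]=6 [RETRY]
12. LOAD T1 → mem=8 r[T1]=8 [LOAD]
13. CAS T1 → mem=9 r[T1]=8 [OK]
14. CAS T0 → mem=9 r[T0]=5 [RETRY]
Log disagrees first at step 6.

step = 6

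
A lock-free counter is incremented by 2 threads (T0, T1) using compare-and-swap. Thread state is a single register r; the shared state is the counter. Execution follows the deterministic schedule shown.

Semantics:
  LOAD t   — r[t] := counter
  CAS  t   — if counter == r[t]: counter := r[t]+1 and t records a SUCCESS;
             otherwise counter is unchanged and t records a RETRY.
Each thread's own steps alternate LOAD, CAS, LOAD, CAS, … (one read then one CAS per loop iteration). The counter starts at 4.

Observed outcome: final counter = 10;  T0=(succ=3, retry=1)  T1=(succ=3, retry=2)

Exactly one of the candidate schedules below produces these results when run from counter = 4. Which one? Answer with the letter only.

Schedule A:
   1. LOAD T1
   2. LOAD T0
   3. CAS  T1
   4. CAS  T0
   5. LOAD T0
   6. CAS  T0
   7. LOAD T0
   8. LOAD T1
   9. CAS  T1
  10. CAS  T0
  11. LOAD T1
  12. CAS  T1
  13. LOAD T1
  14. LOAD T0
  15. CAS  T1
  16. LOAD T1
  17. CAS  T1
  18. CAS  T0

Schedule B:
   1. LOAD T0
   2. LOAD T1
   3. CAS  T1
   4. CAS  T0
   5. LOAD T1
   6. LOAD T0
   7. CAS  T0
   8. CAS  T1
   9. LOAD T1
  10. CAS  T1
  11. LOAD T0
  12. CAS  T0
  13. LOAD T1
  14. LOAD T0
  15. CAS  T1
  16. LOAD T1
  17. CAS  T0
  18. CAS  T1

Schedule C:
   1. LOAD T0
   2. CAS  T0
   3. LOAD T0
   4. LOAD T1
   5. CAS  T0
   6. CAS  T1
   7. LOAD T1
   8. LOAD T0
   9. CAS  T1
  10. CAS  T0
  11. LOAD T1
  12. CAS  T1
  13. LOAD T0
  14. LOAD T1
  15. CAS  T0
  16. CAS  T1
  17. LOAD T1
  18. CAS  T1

Run C:
[1] T0.load  rd  (counter 4, T0.r 4)
[2] T0.cas  hit  (counter 5, T0.r 4)
[3] T0.load  rd  (counter 5, T0.r 5)
[4] T1.load  rd  (counter 5, T1.r 5)
[5] T0.cas  hit  (counter 6, T0.r 5)
[6] T1.cas  miss  (counter 6, T1.r 5)
[7] T1.load  rd  (counter 6, T1.r 6)
[8] T0.load  rd  (counter 6, T0.r 6)
[9] T1.cas  hit  (counter 7, T1.r 6)
[10] T0.cas  miss  (counter 7, T0.r 6)
[11] T1.load  rd  (counter 7, T1.r 7)
[12] T1.cas  hit  (counter 8, T1.r 7)
[13] T0.load  rd  (counter 8, T0.r 8)
[14] T1.load  rd  (counter 8, T1.r 8)
[15] T0.cas  hit  (counter 9, T0.r 8)
[16] T1.cas  miss  (counter 9, T1.r 8)
[17] T1.load  rd  (counter 9, T1.r 9)
[18] T1.cas  hit  (counter 10, T1.r 9)

C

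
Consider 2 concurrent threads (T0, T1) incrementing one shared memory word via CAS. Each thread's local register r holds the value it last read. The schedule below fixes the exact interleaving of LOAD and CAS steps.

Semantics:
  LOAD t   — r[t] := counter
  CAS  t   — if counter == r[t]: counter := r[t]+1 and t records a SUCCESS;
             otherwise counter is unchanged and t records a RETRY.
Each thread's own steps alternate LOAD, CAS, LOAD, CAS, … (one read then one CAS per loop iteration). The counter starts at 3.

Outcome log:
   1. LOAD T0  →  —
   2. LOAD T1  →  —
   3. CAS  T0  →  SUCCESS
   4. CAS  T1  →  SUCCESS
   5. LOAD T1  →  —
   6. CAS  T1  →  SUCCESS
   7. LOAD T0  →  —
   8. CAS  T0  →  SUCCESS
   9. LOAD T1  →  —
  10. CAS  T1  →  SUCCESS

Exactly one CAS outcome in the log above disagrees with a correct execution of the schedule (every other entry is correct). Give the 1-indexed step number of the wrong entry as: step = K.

step = 4

Reference trace:
   1) LOAD T0:  M=3  r_T0=3
   2) LOAD T1:  M=3  r_T1=3
   3) CAS  T0:  M=4  r_T0=3 ✓
   4) CAS  T1:  M=4  r_T1=3 ✗
   5) LOAD T1:  M=4  r_T1=4
   6) CAS  T1:  M=5  r_T1=4 ✓
   7) LOAD T0:  M=5  r_T0=5
   8) CAS  T0:  M=6  r_T0=5 ✓
   9) LOAD T1:  M=6  r_T1=6
  10) CAS  T1:  M=7  r_T1=6 ✓
Log disagrees first at step 4.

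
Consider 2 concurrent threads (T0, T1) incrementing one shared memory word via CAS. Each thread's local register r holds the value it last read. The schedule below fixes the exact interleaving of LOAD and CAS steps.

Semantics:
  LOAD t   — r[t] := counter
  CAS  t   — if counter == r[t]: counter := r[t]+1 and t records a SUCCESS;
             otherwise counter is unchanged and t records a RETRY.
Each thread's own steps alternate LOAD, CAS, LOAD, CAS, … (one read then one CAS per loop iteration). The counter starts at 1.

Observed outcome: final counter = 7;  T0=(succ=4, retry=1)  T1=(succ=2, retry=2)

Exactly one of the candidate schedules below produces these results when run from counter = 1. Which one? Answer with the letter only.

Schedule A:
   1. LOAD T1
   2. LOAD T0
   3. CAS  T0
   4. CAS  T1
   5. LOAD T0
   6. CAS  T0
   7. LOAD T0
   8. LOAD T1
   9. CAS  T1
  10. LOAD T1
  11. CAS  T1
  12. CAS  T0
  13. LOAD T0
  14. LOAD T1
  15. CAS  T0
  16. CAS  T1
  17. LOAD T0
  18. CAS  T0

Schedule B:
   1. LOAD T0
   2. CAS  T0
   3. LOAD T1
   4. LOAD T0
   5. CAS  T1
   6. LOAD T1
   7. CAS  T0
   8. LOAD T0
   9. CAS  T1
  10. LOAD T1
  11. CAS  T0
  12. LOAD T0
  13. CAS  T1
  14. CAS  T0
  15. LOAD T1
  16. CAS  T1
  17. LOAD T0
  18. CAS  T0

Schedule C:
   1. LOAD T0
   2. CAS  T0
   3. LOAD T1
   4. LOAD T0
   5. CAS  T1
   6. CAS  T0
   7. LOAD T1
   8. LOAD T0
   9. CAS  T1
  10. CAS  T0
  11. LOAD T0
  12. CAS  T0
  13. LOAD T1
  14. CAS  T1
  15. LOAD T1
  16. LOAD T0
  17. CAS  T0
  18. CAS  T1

Run A:
1. LOAD T1 → mem=1 r[T1]=1 [LOAD]
2. LOAD T0 → mem=1 r[T0]=1 [LOAD]
3. CAS T0 → mem=2 r[T0]=1 [OK]
4. CAS T1 → mem=2 r[T1]=1 [RETRY]
5. LOAD T0 → mem=2 r[T0]=2 [LOAD]
6. CAS T0 → mem=3 r[T0]=2 [OK]
7. LOAD T0 → mem=3 r[T0]=3 [LOAD]
8. LOAD T1 → mem=3 r[T1]=3 [LOAD]
9. CAS T1 → mem=4 r[T1]=3 [OK]
10. LOAD T1 → mem=4 r[T1]=4 [LOAD]
11. CAS T1 → mem=5 r[T1]=4 [OK]
12. CAS T0 → mem=5 r[T0]=3 [RETRY]
13. LOAD T0 → mem=5 r[T0]=5 [LOAD]
14. LOAD T1 → mem=5 r[T1]=5 [LOAD]
15. CAS T0 → mem=6 r[T0]=5 [OK]
16. CAS T1 → mem=6 r[T1]=5 [RETRY]
17. LOAD T0 → mem=6 r[T0]=6 [LOAD]
18. CAS T0 → mem=7 r[T0]=6 [OK]

A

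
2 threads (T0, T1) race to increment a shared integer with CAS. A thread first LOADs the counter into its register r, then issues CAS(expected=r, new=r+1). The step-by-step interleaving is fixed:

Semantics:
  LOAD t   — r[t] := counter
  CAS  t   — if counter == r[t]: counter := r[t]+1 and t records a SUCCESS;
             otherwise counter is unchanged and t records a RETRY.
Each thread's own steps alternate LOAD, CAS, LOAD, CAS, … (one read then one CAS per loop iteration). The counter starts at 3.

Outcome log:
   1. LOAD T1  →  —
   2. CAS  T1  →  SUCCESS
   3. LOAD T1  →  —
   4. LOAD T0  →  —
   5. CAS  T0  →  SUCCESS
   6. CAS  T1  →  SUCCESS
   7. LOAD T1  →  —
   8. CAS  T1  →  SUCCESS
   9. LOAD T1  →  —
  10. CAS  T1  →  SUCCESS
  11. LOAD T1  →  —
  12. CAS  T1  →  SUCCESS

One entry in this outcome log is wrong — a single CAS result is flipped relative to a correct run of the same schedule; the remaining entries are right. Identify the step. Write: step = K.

step = 6

Re-executing:
   1) LOAD T1:  M=3  r_T1=3
   2) CAS  T1:  M=4  r_T1=3 ✓
   3) LOAD T1:  M=4  r_T1=4
   4) LOAD T0:  M=4  r_T0=4
   5) CAS  T0:  M=5  r_T0=4 ✓
   6) CAS  T1:  M=5  r_T1=4 ✗
   7) LOAD T1:  M=5  r_T1=5
   8) CAS  T1:  M=6  r_T1=5 ✓
   9) LOAD T1:  M=6  r_T1=6
  10) CAS  T1:  M=7  r_T1=6 ✓
  11) LOAD T1:  M=7  r_T1=7
  12) CAS  T1:  M=8  r_T1=7 ✓
Log disagrees first at step 6.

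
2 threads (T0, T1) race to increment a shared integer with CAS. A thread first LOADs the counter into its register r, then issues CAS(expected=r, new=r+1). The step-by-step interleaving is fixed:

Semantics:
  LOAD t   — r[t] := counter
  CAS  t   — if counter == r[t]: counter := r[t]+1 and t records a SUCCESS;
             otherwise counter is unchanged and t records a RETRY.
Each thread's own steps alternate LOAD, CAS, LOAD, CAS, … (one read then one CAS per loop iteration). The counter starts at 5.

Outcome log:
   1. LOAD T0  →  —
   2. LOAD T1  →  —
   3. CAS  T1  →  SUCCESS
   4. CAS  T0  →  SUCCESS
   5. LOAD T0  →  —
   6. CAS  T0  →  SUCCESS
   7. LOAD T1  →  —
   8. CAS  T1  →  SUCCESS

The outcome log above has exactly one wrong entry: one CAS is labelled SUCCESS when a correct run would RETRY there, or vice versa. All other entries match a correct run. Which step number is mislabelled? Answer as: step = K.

step = 4

Correct run:
T0 LOAD — after: cnt=5, r=5 — load
T1 LOAD — after: cnt=5, r=5 — load
T1 CAS — after: cnt=6, r=5 — ok
T0 CAS — after: cnt=6, r=5 — retry
T0 LOAD — after: cnt=6, r=6 — load
T0 CAS — after: cnt=7, r=6 — ok
T1 LOAD — after: cnt=7, r=7 — load
T1 CAS — after: cnt=8, r=7 — ok
Mismatch at 4.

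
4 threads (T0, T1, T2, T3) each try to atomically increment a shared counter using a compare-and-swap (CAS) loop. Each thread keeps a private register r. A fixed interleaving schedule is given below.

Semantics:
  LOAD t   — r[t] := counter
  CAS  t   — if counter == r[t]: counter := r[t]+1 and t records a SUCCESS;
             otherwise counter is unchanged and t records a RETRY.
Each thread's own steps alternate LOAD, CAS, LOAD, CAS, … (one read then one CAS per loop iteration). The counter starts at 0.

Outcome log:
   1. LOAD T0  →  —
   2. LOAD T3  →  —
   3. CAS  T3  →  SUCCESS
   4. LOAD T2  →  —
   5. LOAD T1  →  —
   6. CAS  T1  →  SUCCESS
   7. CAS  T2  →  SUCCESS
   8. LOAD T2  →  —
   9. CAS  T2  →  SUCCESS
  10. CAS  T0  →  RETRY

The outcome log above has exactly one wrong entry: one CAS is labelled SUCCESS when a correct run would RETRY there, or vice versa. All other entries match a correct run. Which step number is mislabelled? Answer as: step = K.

step = 7

Correct run:
1. LOAD T0 → mem=0 r[T0]=0 [LOAD]
2. LOAD T3 → mem=0 r[T3]=0 [LOAD]
3. CAS T3 → mem=1 r[T3]=0 [OK]
4. LOAD T2 → mem=1 r[T2]=1 [LOAD]
5. LOAD T1 → mem=1 r[T1]=1 [LOAD]
6. CAS T1 → mem=2 r[T1]=1 [OK]
7. CAS T2 → mem=2 r[T2]=1 [RETRY]
8. LOAD T2 → mem=2 r[T2]=2 [LOAD]
9. CAS T2 → mem=3 r[T2]=2 [OK]
10. CAS T0 → mem=3 r[T0]=0 [RETRY]
Log disagrees first at step 7.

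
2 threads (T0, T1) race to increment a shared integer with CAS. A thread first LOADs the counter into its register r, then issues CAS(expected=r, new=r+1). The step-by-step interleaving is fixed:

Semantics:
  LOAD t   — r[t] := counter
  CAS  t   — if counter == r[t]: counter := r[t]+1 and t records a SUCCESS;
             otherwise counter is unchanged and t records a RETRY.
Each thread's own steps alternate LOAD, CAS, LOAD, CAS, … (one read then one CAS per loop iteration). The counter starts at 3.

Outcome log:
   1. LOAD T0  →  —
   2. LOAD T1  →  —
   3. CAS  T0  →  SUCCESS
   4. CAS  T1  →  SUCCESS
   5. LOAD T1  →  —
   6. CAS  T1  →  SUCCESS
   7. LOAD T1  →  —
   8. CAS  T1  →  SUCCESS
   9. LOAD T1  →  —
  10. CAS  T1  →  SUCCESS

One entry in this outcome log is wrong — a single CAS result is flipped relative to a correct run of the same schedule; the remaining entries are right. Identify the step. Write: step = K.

step = 4

Correct run:
T0 LOAD — after: cnt=3, r=3 — load
T1 LOAD — after: cnt=3, r=3 — load
T0 CAS — after: cnt=4, r=3 — ok
T1 CAS — after: cnt=4, r=3 — retry
T1 LOAD — after: cnt=4, r=4 — load
T1 CAS — after: cnt=5, r=4 — ok
T1 LOAD — after: cnt=5, r=5 — load
T1 CAS — after: cnt=6, r=5 — ok
T1 LOAD — after: cnt=6, r=6 — load
T1 CAS — after: cnt=7, r=6 — ok
Log disagrees first at step 4.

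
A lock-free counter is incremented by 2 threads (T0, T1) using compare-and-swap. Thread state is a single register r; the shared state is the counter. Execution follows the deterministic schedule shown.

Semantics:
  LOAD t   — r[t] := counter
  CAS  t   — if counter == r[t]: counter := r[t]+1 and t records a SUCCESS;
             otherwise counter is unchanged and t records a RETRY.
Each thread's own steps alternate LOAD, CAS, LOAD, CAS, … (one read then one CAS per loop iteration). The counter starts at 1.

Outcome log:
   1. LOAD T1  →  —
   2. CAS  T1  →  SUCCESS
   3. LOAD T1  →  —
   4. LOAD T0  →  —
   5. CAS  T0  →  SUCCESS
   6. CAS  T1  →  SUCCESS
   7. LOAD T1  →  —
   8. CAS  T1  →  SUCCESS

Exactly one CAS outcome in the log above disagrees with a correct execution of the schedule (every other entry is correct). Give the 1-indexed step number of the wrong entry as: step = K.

step = 6

Correct run:
#1 T1 reads 1
#2 T1 CAS(1→2) writes; counter now 2
#3 T1 reads 2
#4 T0 reads 2
#5 T0 CAS(2→3) writes; counter now 3
#6 T1 CAS(2→3) fails; counter now 3
#7 T1 reads 3
#8 T1 CAS(3→4) writes; counter now 4
Flip is step 6.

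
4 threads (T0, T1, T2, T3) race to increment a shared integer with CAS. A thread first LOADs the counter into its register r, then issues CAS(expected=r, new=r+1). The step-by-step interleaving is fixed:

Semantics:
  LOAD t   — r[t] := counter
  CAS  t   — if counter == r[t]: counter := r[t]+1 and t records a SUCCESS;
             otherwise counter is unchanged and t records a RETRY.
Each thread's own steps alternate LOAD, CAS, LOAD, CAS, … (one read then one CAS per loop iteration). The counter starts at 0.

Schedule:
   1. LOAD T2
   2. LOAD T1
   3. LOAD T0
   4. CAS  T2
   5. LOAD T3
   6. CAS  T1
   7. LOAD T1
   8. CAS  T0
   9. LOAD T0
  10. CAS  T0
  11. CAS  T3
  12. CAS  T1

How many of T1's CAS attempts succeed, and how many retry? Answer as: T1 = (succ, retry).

T2 LOAD — after: cnt=0, r=0 — load
T1 LOAD — after: cnt=0, r=0 — load
T0 LOAD — after: cnt=0, r=0 — load
T2 CAS — after: cnt=1, r=0 — ok
T3 LOAD — after: cnt=1, r=1 — load
T1 CAS — after: cnt=1, r=0 — retry
T1 LOAD — after: cnt=1, r=1 — load
T0 CAS — after: cnt=1, r=0 — retry
T0 LOAD — after: cnt=1, r=1 — load
T0 CAS — after: cnt=2, r=1 — ok
T3 CAS — after: cnt=2, r=1 — retry
T1 CAS — after: cnt=2, r=1 — retry

T1 = (0, 2)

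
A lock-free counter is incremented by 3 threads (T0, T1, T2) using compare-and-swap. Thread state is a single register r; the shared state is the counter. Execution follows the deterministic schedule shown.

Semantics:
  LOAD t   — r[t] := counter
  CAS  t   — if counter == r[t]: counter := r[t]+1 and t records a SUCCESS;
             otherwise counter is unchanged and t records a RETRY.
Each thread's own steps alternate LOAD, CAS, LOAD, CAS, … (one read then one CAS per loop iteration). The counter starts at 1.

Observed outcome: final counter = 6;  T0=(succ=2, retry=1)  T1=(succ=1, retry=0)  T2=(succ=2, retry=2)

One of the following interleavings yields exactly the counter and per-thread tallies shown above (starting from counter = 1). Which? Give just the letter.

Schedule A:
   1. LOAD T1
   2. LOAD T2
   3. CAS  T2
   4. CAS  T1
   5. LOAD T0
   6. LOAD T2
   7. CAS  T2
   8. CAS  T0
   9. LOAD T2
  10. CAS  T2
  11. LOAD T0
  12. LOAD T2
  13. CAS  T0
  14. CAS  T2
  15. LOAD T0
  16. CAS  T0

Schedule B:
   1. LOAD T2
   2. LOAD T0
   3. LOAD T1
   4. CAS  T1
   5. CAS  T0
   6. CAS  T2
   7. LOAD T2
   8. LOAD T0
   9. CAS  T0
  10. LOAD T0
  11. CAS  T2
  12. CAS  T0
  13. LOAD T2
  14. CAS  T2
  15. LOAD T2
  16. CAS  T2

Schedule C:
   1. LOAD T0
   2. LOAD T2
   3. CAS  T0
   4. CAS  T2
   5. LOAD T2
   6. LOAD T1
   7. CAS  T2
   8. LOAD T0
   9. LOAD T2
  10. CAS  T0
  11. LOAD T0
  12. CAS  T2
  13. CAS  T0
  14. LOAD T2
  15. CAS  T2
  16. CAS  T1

Tracing schedule B:
   1) LOAD T2:  M=1  r_T2=1
   2) LOAD T0:  M=1  r_T0=1
   3) LOAD T1:  M=1  r_T1=1
   4) CAS  T1:  M=2  r_T1=1 ✓
   5) CAS  T0:  M=2  r_T0=1 ✗
   6) CAS  T2:  M=2  r_T2=1 ✗
   7) LOAD T2:  M=2  r_T2=2
   8) LOAD T0:  M=2  r_T0=2
   9) CAS  T0:  M=3  r_T0=2 ✓
  10) LOAD T0:  M=3  r_T0=3
  11) CAS  T2:  M=3  r_T2=2 ✗
  12) CAS  T0:  M=4  r_T0=3 ✓
  13) LOAD T2:  M=4  r_T2=4
  14) CAS  T2:  M=5  r_T2=4 ✓
  15) LOAD T2:  M=5  r_T2=5
  16) CAS  T2:  M=6  r_T2=5 ✓

B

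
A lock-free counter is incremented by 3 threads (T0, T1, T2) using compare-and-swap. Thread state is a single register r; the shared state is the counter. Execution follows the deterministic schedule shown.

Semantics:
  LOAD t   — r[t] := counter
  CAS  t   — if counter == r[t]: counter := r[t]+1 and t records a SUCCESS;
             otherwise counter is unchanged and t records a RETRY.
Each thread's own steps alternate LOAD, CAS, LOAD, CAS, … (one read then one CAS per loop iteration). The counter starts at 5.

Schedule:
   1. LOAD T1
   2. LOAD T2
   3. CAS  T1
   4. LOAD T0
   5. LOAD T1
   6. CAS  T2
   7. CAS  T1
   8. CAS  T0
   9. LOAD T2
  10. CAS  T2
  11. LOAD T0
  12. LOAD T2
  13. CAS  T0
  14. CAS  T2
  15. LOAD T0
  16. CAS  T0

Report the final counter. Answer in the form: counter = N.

   1) LOAD T1:  M=5  r_T1=5
   2) LOAD T2:  M=5  r_T2=5
   3) CAS  T1:  M=6  r_T1=5 ✓
   4) LOAD T0:  M=6  r_T0=6
   5) LOAD T1:  M=6  r_T1=6
   6) CAS  T2:  M=6  r_T2=5 ✗
   7) CAS  T1:  M=7  r_T1=6 ✓
   8) CAS  T0:  M=7  r_T0=6 ✗
   9) LOAD T2:  M=7  r_T2=7
  10) CAS  T2:  M=8  r_T2=7 ✓
  11) LOAD T0:  M=8  r_T0=8
  12) LOAD T2:  M=8  r_T2=8
  13) CAS  T0:  M=9  r_T0=8 ✓
  14) CAS  T2:  M=9  r_T2=8 ✗
  15) LOAD T0:  M=9  r_T0=9
  16) CAS  T0:  M=10  r_T0=9 ✓

counter = 10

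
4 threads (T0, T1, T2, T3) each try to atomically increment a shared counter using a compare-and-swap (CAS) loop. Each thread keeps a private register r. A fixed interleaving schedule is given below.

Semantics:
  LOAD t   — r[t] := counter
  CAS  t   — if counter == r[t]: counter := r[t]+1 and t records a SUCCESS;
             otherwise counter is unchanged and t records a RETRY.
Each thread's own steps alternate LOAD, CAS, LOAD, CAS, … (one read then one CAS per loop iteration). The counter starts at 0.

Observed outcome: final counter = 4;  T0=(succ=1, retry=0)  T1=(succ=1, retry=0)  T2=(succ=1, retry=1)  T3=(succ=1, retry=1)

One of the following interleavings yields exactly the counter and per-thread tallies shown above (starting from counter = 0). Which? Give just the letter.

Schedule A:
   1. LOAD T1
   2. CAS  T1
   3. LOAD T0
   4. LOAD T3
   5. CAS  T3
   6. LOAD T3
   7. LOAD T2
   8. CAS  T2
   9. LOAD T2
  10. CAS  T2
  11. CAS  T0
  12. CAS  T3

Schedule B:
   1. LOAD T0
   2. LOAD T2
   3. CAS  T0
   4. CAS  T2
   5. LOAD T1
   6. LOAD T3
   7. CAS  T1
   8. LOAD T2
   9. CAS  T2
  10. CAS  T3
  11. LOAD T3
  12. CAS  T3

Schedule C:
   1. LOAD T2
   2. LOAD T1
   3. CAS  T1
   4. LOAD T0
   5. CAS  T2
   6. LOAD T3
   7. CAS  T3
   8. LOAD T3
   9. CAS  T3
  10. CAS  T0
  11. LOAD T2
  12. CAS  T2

B

Simulating candidate B:
#1 T0 reads 0
#2 T2 reads 0
#3 T0 CAS(0→1) writes; counter now 1
#4 T2 CAS(0→1) fails; counter now 1
#5 T1 reads 1
#6 T3 reads 1
#7 T1 CAS(1→2) writes; counter now 2
#8 T2 reads 2
#9 T2 CAS(2→3) writes; counter now 3
#10 T3 CAS(1→2) fails; counter now 3
#11 T3 reads 3
#12 T3 CAS(3→4) writes; counter now 4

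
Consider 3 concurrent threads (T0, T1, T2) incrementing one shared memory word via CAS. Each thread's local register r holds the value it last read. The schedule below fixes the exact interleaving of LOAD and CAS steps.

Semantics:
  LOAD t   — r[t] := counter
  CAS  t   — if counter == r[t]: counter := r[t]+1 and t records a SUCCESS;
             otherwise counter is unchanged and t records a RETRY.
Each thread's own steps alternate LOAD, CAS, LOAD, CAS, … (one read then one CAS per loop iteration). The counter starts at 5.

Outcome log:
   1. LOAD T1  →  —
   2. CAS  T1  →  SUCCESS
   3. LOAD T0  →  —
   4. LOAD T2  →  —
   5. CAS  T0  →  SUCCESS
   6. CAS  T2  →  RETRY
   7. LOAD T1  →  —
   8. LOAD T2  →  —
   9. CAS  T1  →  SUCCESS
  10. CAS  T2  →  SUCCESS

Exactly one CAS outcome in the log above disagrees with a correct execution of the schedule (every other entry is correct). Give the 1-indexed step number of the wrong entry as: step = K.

step = 10

Re-executing:
T1 LOAD — after: cnt=5, r=5 — load
T1 CAS — after: cnt=6, r=5 — ok
T0 LOAD — after: cnt=6, r=6 — load
T2 LOAD — after: cnt=6, r=6 — load
T0 CAS — after: cnt=7, r=6 — ok
T2 CAS — after: cnt=7, r=6 — retry
T1 LOAD — after: cnt=7, r=7 — load
T2 LOAD — after: cnt=7, r=7 — load
T1 CAS — after: cnt=8, r=7 — ok
T2 CAS — after: cnt=8, r=7 — retry
Mismatch at 10.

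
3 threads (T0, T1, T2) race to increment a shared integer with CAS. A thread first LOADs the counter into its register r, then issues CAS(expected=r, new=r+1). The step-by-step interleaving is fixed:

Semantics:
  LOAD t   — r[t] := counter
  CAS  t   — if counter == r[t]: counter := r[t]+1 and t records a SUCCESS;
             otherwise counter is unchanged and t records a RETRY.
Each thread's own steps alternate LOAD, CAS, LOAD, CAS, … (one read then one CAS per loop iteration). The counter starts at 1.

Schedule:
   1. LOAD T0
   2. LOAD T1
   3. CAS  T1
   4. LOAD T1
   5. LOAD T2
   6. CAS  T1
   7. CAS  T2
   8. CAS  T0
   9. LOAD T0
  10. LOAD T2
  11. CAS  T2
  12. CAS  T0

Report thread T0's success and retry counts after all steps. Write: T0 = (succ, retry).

step 1: T0 LOAD ⇒ load; ctr=1 reg=1
step 2: T1 LOAD ⇒ load; ctr=1 reg=1
step 3: T1 CAS ⇒ ok; ctr=2 reg=1
step 4: T1 LOAD ⇒ load; ctr=2 reg=2
step 5: T2 LOAD ⇒ load; ctr=2 reg=2
step 6: T1 CAS ⇒ ok; ctr=3 reg=2
step 7: T2 CAS ⇒ retry; ctr=3 reg=2
step 8: T0 CAS ⇒ retry; ctr=3 reg=1
step 9: T0 LOAD ⇒ load; ctr=3 reg=3
step 10: T2 LOAD ⇒ load; ctr=3 reg=3
step 11: T2 CAS ⇒ ok; ctr=4 reg=3
step 12: T0 CAS ⇒ retry; ctr=4 reg=3

T0 = (0, 2)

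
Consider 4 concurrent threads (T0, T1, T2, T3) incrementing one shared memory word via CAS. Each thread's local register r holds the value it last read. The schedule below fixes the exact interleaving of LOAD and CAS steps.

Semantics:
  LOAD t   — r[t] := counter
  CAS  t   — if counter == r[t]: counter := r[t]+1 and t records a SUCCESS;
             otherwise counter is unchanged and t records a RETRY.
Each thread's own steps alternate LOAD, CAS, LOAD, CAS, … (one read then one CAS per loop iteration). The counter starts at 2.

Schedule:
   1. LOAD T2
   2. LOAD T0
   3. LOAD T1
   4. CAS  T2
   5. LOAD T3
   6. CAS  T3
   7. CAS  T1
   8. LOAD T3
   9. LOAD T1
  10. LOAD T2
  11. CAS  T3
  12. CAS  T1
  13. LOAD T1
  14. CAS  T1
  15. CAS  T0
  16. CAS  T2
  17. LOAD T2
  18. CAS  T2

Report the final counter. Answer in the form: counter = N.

step 1: T2 LOAD ⇒ load; ctr=2 reg=2
step 2: T0 LOAD ⇒ load; ctr=2 reg=2
step 3: T1 LOAD ⇒ load; ctr=2 reg=2
step 4: T2 CAS ⇒ ok; ctr=3 reg=2
step 5: T3 LOAD ⇒ load; ctr=3 reg=3
step 6: T3 CAS ⇒ ok; ctr=4 reg=3
step 7: T1 CAS ⇒ retry; ctr=4 reg=2
step 8: T3 LOAD ⇒ load; ctr=4 reg=4
step 9: T1 LOAD ⇒ load; ctr=4 reg=4
step 10: T2 LOAD ⇒ load; ctr=4 reg=4
step 11: T3 CAS ⇒ ok; ctr=5 reg=4
step 12: T1 CAS ⇒ retry; ctr=5 reg=4
step 13: T1 LOAD ⇒ load; ctr=5 reg=5
step 14: T1 CAS ⇒ ok; ctr=6 reg=5
step 15: T0 CAS ⇒ retry; ctr=6 reg=2
step 16: T2 CAS ⇒ retry; ctr=6 reg=4
step 17: T2 LOAD ⇒ load; ctr=6 reg=6
step 18: T2 CAS ⇒ ok; ctr=7 reg=6

counter = 7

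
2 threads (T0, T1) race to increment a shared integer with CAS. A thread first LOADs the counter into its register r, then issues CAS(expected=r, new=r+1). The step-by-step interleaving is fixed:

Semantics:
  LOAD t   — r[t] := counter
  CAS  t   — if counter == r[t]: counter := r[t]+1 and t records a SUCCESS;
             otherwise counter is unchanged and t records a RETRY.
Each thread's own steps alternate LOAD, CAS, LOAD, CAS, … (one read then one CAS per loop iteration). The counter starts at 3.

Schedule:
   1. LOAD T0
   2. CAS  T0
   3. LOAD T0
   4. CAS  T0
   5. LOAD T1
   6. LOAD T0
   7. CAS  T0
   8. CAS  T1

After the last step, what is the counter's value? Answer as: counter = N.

counter = 6

1. LOAD T0 → mem=3 r[T0]=3 [LOAD]
2. CAS T0 → mem=4 r[T0]=3 [OK]
3. LOAD T0 → mem=4 r[T0]=4 [LOAD]
4. CAS T0 → mem=5 r[T0]=4 [OK]
5. LOAD T1 → mem=5 r[T1]=5 [LOAD]
6. LOAD T0 → mem=5 r[T0]=5 [LOAD]
7. CAS T0 → mem=6 r[T0]=5 [OK]
8. CAS T1 → mem=6 r[T1]=5 [RETRY]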